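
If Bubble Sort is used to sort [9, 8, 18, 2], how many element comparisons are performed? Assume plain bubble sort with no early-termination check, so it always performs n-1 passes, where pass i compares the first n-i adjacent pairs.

Pass 1: compare adjacent pairs (0,1)..(2,3) = 3 comparison(s), 2 swap(s) -> [8, 9, 2, 18]
Pass 2: compare adjacent pairs (0,1)..(1,2) = 2 comparison(s), 1 swap(s) -> [8, 2, 9, 18]
Pass 3: compare adjacent pairs (0,1)..(0,1) = 1 comparison(s), 1 swap(s) -> [2, 8, 9, 18]
Total comparisons: 3 + 2 + 1 = 6


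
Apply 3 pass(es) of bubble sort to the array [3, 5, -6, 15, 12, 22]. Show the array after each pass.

After pass 1: [3, -6, 5, 12, 15, 22] (2 swaps)
After pass 2: [-6, 3, 5, 12, 15, 22] (1 swaps)
After pass 3: [-6, 3, 5, 12, 15, 22] (0 swaps)
Total swaps: 3


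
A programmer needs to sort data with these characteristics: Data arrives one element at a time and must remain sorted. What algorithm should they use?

Best choice: Insertion sort
Reason: Insertion sort naturally handles online/streaming input by inserting each new element into sorted position


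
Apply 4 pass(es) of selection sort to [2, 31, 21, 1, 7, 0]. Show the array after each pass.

Pass 1: Select minimum 0 at index 5, swap -> [0, 31, 21, 1, 7, 2]
Pass 2: Select minimum 1 at index 3, swap -> [0, 1, 21, 31, 7, 2]
Pass 3: Select minimum 2 at index 5, swap -> [0, 1, 2, 31, 7, 21]
Pass 4: Select minimum 7 at index 4, swap -> [0, 1, 2, 7, 31, 21]


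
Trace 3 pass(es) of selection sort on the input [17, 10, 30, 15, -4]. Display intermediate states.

Pass 1: Select minimum -4 at index 4, swap -> [-4, 10, 30, 15, 17]
Pass 2: Select minimum 10 at index 1, swap -> [-4, 10, 30, 15, 17]
Pass 3: Select minimum 15 at index 3, swap -> [-4, 10, 15, 30, 17]


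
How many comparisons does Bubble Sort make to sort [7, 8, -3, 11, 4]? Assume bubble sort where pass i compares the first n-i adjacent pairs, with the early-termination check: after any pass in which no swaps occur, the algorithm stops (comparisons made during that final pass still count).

Pass 1: compare adjacent pairs (0,1)..(3,4) = 4 comparison(s), 2 swap(s) -> [7, -3, 8, 4, 11]
Pass 2: compare adjacent pairs (0,1)..(2,3) = 3 comparison(s), 2 swap(s) -> [-3, 7, 4, 8, 11]
Pass 3: compare adjacent pairs (0,1)..(1,2) = 2 comparison(s), 1 swap(s) -> [-3, 4, 7, 8, 11]
Pass 4: compare adjacent pairs (0,1)..(0,1) = 1 comparison(s), 0 swap(s) -> [-3, 4, 7, 8, 11]
No swaps in this pass, so bubble sort stops here.
Total comparisons: 4 + 3 + 2 + 1 = 10


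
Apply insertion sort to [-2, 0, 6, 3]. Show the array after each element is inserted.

First element -2 is already 'sorted'
Insert 0: shifted 0 elements -> [-2, 0, 6, 3]
Insert 6: shifted 0 elements -> [-2, 0, 6, 3]
Insert 3: shifted 1 elements -> [-2, 0, 3, 6]


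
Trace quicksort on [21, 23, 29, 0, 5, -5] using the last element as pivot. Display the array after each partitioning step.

Partition 1: pivot=-5 at index 0 -> [-5, 23, 29, 0, 5, 21]
Partition 2: pivot=21 at index 3 -> [-5, 0, 5, 21, 29, 23]
Partition 3: pivot=5 at index 2 -> [-5, 0, 5, 21, 29, 23]
Partition 4: pivot=23 at index 4 -> [-5, 0, 5, 21, 23, 29]


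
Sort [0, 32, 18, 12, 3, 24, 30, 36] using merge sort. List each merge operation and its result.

Divide and conquer:
  Merge [0] + [32] -> [0, 32]
  Merge [18] + [12] -> [12, 18]
  Merge [0, 32] + [12, 18] -> [0, 12, 18, 32]
  Merge [3] + [24] -> [3, 24]
  Merge [30] + [36] -> [30, 36]
  Merge [3, 24] + [30, 36] -> [3, 24, 30, 36]
  Merge [0, 12, 18, 32] + [3, 24, 30, 36] -> [0, 3, 12, 18, 24, 30, 32, 36]


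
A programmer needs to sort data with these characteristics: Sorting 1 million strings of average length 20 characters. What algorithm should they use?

Best choice: MSD radix sort or Mergesort
Reason: MSD radix sort is a non-comparison sort that buckets the strings by successive character positions, running in time proportional to the total number of characters examined rather than O(n log n) string comparisons; mergesort is a stable O(n log n)-comparison alternative that works for arbitrary variable-length keys


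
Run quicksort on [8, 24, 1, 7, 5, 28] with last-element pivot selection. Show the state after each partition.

Partition 1: pivot=28 at index 5 -> [8, 24, 1, 7, 5, 28]
Partition 2: pivot=5 at index 1 -> [1, 5, 8, 7, 24, 28]
Partition 3: pivot=24 at index 4 -> [1, 5, 8, 7, 24, 28]
Partition 4: pivot=7 at index 2 -> [1, 5, 7, 8, 24, 28]


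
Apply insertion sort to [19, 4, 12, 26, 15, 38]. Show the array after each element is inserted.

First element 19 is already 'sorted'
Insert 4: shifted 1 elements -> [4, 19, 12, 26, 15, 38]
Insert 12: shifted 1 elements -> [4, 12, 19, 26, 15, 38]
Insert 26: shifted 0 elements -> [4, 12, 19, 26, 15, 38]
Insert 15: shifted 2 elements -> [4, 12, 15, 19, 26, 38]
Insert 38: shifted 0 elements -> [4, 12, 15, 19, 26, 38]


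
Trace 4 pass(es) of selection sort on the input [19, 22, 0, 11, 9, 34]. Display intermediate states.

Pass 1: Select minimum 0 at index 2, swap -> [0, 22, 19, 11, 9, 34]
Pass 2: Select minimum 9 at index 4, swap -> [0, 9, 19, 11, 22, 34]
Pass 3: Select minimum 11 at index 3, swap -> [0, 9, 11, 19, 22, 34]
Pass 4: Select minimum 19 at index 3, swap -> [0, 9, 11, 19, 22, 34]


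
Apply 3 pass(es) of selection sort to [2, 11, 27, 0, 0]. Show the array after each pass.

Pass 1: Select minimum 0 at index 3, swap -> [0, 11, 27, 2, 0]
Pass 2: Select minimum 0 at index 4, swap -> [0, 0, 27, 2, 11]
Pass 3: Select minimum 2 at index 3, swap -> [0, 0, 2, 27, 11]


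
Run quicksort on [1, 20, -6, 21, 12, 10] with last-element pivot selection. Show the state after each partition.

Partition 1: pivot=10 at index 2 -> [1, -6, 10, 21, 12, 20]
Partition 2: pivot=-6 at index 0 -> [-6, 1, 10, 21, 12, 20]
Partition 3: pivot=20 at index 4 -> [-6, 1, 10, 12, 20, 21]


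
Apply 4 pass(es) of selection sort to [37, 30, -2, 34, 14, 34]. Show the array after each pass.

Pass 1: Select minimum -2 at index 2, swap -> [-2, 30, 37, 34, 14, 34]
Pass 2: Select minimum 14 at index 4, swap -> [-2, 14, 37, 34, 30, 34]
Pass 3: Select minimum 30 at index 4, swap -> [-2, 14, 30, 34, 37, 34]
Pass 4: Select minimum 34 at index 3, swap -> [-2, 14, 30, 34, 37, 34]


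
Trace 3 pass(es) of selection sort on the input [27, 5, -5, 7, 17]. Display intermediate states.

Pass 1: Select minimum -5 at index 2, swap -> [-5, 5, 27, 7, 17]
Pass 2: Select minimum 5 at index 1, swap -> [-5, 5, 27, 7, 17]
Pass 3: Select minimum 7 at index 3, swap -> [-5, 5, 7, 27, 17]


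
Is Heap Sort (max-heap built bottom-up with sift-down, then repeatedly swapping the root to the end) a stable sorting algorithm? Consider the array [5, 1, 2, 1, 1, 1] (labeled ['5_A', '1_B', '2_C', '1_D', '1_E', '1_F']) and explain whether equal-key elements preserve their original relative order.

Trace Heap Sort on the labeled array (the key is the number; the letter only tracks identity):
  Build max-heap: [5_A, 1_B, 2_C, 1_D, 1_E, 1_F]
  Swap root 5_A to index 5, re-heapify first 5 -> [2_C, 1_B, 1_F, 1_D, 1_E, 5_A]
  Swap root 2_C to index 4, re-heapify first 4 -> [1_E, 1_B, 1_F, 1_D, 2_C, 5_A]
  Swap root 1_E to index 3, re-heapify first 3 -> [1_D, 1_B, 1_F, 1_E, 2_C, 5_A]
  Swap root 1_D to index 2, re-heapify first 2 -> [1_F, 1_B, 1_D, 1_E, 2_C, 5_A]
  Swap root 1_F to index 1, re-heapify first 1 -> [1_B, 1_F, 1_D, 1_E, 2_C, 5_A]
Final order: [1_B, 1_F, 1_D, 1_E, 2_C, 5_A]
Equal keys:
  value 1: originally 1_B, 1_D, 1_E, 1_F; after sorting 1_B, 1_F, 1_D, 1_E -> order changed
Equal keys were reordered, so Heap Sort is not stable: heap construction and root-to-end swaps move elements without regard to the original order of equal keys. (One such input is enough; an unstable sort may happen to preserve order on other inputs, but it gives no guarantee.)
Answer: Not stable


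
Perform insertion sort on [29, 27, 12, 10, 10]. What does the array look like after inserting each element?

First element 29 is already 'sorted'
Insert 27: shifted 1 elements -> [27, 29, 12, 10, 10]
Insert 12: shifted 2 elements -> [12, 27, 29, 10, 10]
Insert 10: shifted 3 elements -> [10, 12, 27, 29, 10]
Insert 10: shifted 3 elements -> [10, 10, 12, 27, 29]


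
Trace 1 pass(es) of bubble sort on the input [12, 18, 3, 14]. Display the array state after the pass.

After pass 1: [12, 3, 14, 18] (2 swaps)
Total swaps: 2


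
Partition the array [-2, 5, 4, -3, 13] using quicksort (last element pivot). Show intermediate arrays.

Partition 1: pivot=13 at index 4 -> [-2, 5, 4, -3, 13]
Partition 2: pivot=-3 at index 0 -> [-3, 5, 4, -2, 13]
Partition 3: pivot=-2 at index 1 -> [-3, -2, 4, 5, 13]
Partition 4: pivot=5 at index 3 -> [-3, -2, 4, 5, 13]


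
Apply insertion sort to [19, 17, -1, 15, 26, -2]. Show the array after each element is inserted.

First element 19 is already 'sorted'
Insert 17: shifted 1 elements -> [17, 19, -1, 15, 26, -2]
Insert -1: shifted 2 elements -> [-1, 17, 19, 15, 26, -2]
Insert 15: shifted 2 elements -> [-1, 15, 17, 19, 26, -2]
Insert 26: shifted 0 elements -> [-1, 15, 17, 19, 26, -2]
Insert -2: shifted 5 elements -> [-2, -1, 15, 17, 19, 26]


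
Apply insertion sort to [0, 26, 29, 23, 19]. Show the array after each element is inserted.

First element 0 is already 'sorted'
Insert 26: shifted 0 elements -> [0, 26, 29, 23, 19]
Insert 29: shifted 0 elements -> [0, 26, 29, 23, 19]
Insert 23: shifted 2 elements -> [0, 23, 26, 29, 19]
Insert 19: shifted 3 elements -> [0, 19, 23, 26, 29]


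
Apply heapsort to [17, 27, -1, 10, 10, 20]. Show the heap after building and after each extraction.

Build heap: [27, 17, 20, 10, 10, -1]
Extract 27: [20, 17, -1, 10, 10, 27]
Extract 20: [17, 10, -1, 10, 20, 27]
Extract 17: [10, 10, -1, 17, 20, 27]
Extract 10: [10, -1, 10, 17, 20, 27]
Extract 10: [-1, 10, 10, 17, 20, 27]


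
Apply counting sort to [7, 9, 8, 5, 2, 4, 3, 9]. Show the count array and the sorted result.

Count array: [0, 0, 1, 1, 1, 1, 0, 1, 1, 2]
(count[i] = number of elements equal to i)
Cumulative count: [0, 0, 1, 2, 3, 4, 4, 5, 6, 8]
Sorted: [2, 3, 4, 5, 7, 8, 9, 9]


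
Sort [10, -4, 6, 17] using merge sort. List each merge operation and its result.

Divide and conquer:
  Merge [10] + [-4] -> [-4, 10]
  Merge [6] + [17] -> [6, 17]
  Merge [-4, 10] + [6, 17] -> [-4, 6, 10, 17]


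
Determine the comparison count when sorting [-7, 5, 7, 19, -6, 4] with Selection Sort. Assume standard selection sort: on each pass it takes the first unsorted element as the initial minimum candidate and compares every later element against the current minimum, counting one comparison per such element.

Pass 1: scan indices 1..5 for the minimum = 5 comparison(s); min is -7, place at index 0 -> [-7, 5, 7, 19, -6, 4]
Pass 2: scan indices 2..5 for the minimum = 4 comparison(s); min is -6, place at index 1 -> [-7, -6, 7, 19, 5, 4]
Pass 3: scan indices 3..5 for the minimum = 3 comparison(s); min is 4, place at index 2 -> [-7, -6, 4, 19, 5, 7]
Pass 4: scan indices 4..5 for the minimum = 2 comparison(s); min is 5, place at index 3 -> [-7, -6, 4, 5, 19, 7]
Pass 5: scan indices 5..5 for the minimum = 1 comparison(s); min is 7, place at index 4 -> [-7, -6, 4, 5, 7, 19]
Selection sort always scans the whole unsorted suffix, so the count is (n-1) + (n-2) + ... + 1 = n(n-1)/2 = 6*5/2 = 15 regardless of the input order.
Total comparisons: 5 + 4 + 3 + 2 + 1 = 15


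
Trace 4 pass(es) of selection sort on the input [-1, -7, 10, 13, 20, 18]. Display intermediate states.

Pass 1: Select minimum -7 at index 1, swap -> [-7, -1, 10, 13, 20, 18]
Pass 2: Select minimum -1 at index 1, swap -> [-7, -1, 10, 13, 20, 18]
Pass 3: Select minimum 10 at index 2, swap -> [-7, -1, 10, 13, 20, 18]
Pass 4: Select minimum 13 at index 3, swap -> [-7, -1, 10, 13, 20, 18]


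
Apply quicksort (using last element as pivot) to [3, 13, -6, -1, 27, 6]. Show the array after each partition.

Partition 1: pivot=6 at index 3 -> [3, -6, -1, 6, 27, 13]
Partition 2: pivot=-1 at index 1 -> [-6, -1, 3, 6, 27, 13]
Partition 3: pivot=13 at index 4 -> [-6, -1, 3, 6, 13, 27]


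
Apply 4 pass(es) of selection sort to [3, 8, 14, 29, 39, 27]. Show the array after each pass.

Pass 1: Select minimum 3 at index 0, swap -> [3, 8, 14, 29, 39, 27]
Pass 2: Select minimum 8 at index 1, swap -> [3, 8, 14, 29, 39, 27]
Pass 3: Select minimum 14 at index 2, swap -> [3, 8, 14, 29, 39, 27]
Pass 4: Select minimum 27 at index 5, swap -> [3, 8, 14, 27, 39, 29]


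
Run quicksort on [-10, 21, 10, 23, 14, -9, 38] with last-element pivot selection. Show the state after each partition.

Partition 1: pivot=38 at index 6 -> [-10, 21, 10, 23, 14, -9, 38]
Partition 2: pivot=-9 at index 1 -> [-10, -9, 10, 23, 14, 21, 38]
Partition 3: pivot=21 at index 4 -> [-10, -9, 10, 14, 21, 23, 38]
Partition 4: pivot=14 at index 3 -> [-10, -9, 10, 14, 21, 23, 38]


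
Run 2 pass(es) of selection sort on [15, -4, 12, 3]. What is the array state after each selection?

Pass 1: Select minimum -4 at index 1, swap -> [-4, 15, 12, 3]
Pass 2: Select minimum 3 at index 3, swap -> [-4, 3, 12, 15]


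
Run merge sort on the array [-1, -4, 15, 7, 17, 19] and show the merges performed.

Divide and conquer:
  Merge [-4] + [15] -> [-4, 15]
  Merge [-1] + [-4, 15] -> [-4, -1, 15]
  Merge [17] + [19] -> [17, 19]
  Merge [7] + [17, 19] -> [7, 17, 19]
  Merge [-4, -1, 15] + [7, 17, 19] -> [-4, -1, 7, 15, 17, 19]


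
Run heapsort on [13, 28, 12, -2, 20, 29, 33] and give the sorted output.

Build heap: [33, 28, 29, -2, 20, 13, 12]
Extract 33: [29, 28, 13, -2, 20, 12, 33]
Extract 29: [28, 20, 13, -2, 12, 29, 33]
Extract 28: [20, 12, 13, -2, 28, 29, 33]
Extract 20: [13, 12, -2, 20, 28, 29, 33]
Extract 13: [12, -2, 13, 20, 28, 29, 33]
Extract 12: [-2, 12, 13, 20, 28, 29, 33]


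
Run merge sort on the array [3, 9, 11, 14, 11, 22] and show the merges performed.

Divide and conquer:
  Merge [9] + [11] -> [9, 11]
  Merge [3] + [9, 11] -> [3, 9, 11]
  Merge [11] + [22] -> [11, 22]
  Merge [14] + [11, 22] -> [11, 14, 22]
  Merge [3, 9, 11] + [11, 14, 22] -> [3, 9, 11, 11, 14, 22]


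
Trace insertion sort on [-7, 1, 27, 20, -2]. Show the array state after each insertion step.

First element -7 is already 'sorted'
Insert 1: shifted 0 elements -> [-7, 1, 27, 20, -2]
Insert 27: shifted 0 elements -> [-7, 1, 27, 20, -2]
Insert 20: shifted 1 elements -> [-7, 1, 20, 27, -2]
Insert -2: shifted 3 elements -> [-7, -2, 1, 20, 27]


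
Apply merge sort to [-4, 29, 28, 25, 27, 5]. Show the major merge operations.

Divide and conquer:
  Merge [29] + [28] -> [28, 29]
  Merge [-4] + [28, 29] -> [-4, 28, 29]
  Merge [27] + [5] -> [5, 27]
  Merge [25] + [5, 27] -> [5, 25, 27]
  Merge [-4, 28, 29] + [5, 25, 27] -> [-4, 5, 25, 27, 28, 29]


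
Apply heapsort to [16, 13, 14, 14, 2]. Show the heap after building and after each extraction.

Build heap: [16, 14, 14, 13, 2]
Extract 16: [14, 13, 14, 2, 16]
Extract 14: [14, 13, 2, 14, 16]
Extract 14: [13, 2, 14, 14, 16]
Extract 13: [2, 13, 14, 14, 16]


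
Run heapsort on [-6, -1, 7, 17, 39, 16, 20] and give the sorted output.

Build heap: [39, 17, 20, -6, -1, 16, 7]
Extract 39: [20, 17, 16, -6, -1, 7, 39]
Extract 20: [17, 7, 16, -6, -1, 20, 39]
Extract 17: [16, 7, -1, -6, 17, 20, 39]
Extract 16: [7, -6, -1, 16, 17, 20, 39]
Extract 7: [-1, -6, 7, 16, 17, 20, 39]
Extract -1: [-6, -1, 7, 16, 17, 20, 39]


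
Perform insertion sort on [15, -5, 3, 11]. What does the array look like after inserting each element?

First element 15 is already 'sorted'
Insert -5: shifted 1 elements -> [-5, 15, 3, 11]
Insert 3: shifted 1 elements -> [-5, 3, 15, 11]
Insert 11: shifted 1 elements -> [-5, 3, 11, 15]


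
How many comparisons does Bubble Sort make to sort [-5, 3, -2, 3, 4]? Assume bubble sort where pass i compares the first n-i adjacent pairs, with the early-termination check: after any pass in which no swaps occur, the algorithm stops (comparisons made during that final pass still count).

Pass 1: compare adjacent pairs (0,1)..(3,4) = 4 comparison(s), 1 swap(s) -> [-5, -2, 3, 3, 4]
Pass 2: compare adjacent pairs (0,1)..(2,3) = 3 comparison(s), 0 swap(s) -> [-5, -2, 3, 3, 4]
No swaps in this pass, so bubble sort stops here.
Total comparisons: 4 + 3 = 7


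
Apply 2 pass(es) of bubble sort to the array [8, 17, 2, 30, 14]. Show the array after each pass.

After pass 1: [8, 2, 17, 14, 30] (2 swaps)
After pass 2: [2, 8, 14, 17, 30] (2 swaps)
Total swaps: 4


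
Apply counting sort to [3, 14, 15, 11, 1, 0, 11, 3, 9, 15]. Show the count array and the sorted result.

Count array: [1, 1, 0, 2, 0, 0, 0, 0, 0, 1, 0, 2, 0, 0, 1, 2]
(count[i] = number of elements equal to i)
Cumulative count: [1, 2, 2, 4, 4, 4, 4, 4, 4, 5, 5, 7, 7, 7, 8, 10]
Sorted: [0, 1, 3, 3, 9, 11, 11, 14, 15, 15]


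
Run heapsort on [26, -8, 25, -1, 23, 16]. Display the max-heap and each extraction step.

Build heap: [26, 23, 25, -1, -8, 16]
Extract 26: [25, 23, 16, -1, -8, 26]
Extract 25: [23, -1, 16, -8, 25, 26]
Extract 23: [16, -1, -8, 23, 25, 26]
Extract 16: [-1, -8, 16, 23, 25, 26]
Extract -1: [-8, -1, 16, 23, 25, 26]


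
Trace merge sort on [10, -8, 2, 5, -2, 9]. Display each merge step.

Divide and conquer:
  Merge [-8] + [2] -> [-8, 2]
  Merge [10] + [-8, 2] -> [-8, 2, 10]
  Merge [-2] + [9] -> [-2, 9]
  Merge [5] + [-2, 9] -> [-2, 5, 9]
  Merge [-8, 2, 10] + [-2, 5, 9] -> [-8, -2, 2, 5, 9, 10]


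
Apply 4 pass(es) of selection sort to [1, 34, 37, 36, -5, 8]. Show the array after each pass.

Pass 1: Select minimum -5 at index 4, swap -> [-5, 34, 37, 36, 1, 8]
Pass 2: Select minimum 1 at index 4, swap -> [-5, 1, 37, 36, 34, 8]
Pass 3: Select minimum 8 at index 5, swap -> [-5, 1, 8, 36, 34, 37]
Pass 4: Select minimum 34 at index 4, swap -> [-5, 1, 8, 34, 36, 37]


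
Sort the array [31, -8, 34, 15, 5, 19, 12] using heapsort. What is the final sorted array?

Build heap: [34, 15, 31, -8, 5, 19, 12]
Extract 34: [31, 15, 19, -8, 5, 12, 34]
Extract 31: [19, 15, 12, -8, 5, 31, 34]
Extract 19: [15, 5, 12, -8, 19, 31, 34]
Extract 15: [12, 5, -8, 15, 19, 31, 34]
Extract 12: [5, -8, 12, 15, 19, 31, 34]
Extract 5: [-8, 5, 12, 15, 19, 31, 34]


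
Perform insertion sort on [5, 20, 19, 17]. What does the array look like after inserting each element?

First element 5 is already 'sorted'
Insert 20: shifted 0 elements -> [5, 20, 19, 17]
Insert 19: shifted 1 elements -> [5, 19, 20, 17]
Insert 17: shifted 2 elements -> [5, 17, 19, 20]


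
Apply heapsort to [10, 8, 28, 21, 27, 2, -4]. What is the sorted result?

Build heap: [28, 27, 10, 21, 8, 2, -4]
Extract 28: [27, 21, 10, -4, 8, 2, 28]
Extract 27: [21, 8, 10, -4, 2, 27, 28]
Extract 21: [10, 8, 2, -4, 21, 27, 28]
Extract 10: [8, -4, 2, 10, 21, 27, 28]
Extract 8: [2, -4, 8, 10, 21, 27, 28]
Extract 2: [-4, 2, 8, 10, 21, 27, 28]


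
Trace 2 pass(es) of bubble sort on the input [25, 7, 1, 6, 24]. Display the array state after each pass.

After pass 1: [7, 1, 6, 24, 25] (4 swaps)
After pass 2: [1, 6, 7, 24, 25] (2 swaps)
Total swaps: 6


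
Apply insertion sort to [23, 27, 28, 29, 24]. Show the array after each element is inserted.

First element 23 is already 'sorted'
Insert 27: shifted 0 elements -> [23, 27, 28, 29, 24]
Insert 28: shifted 0 elements -> [23, 27, 28, 29, 24]
Insert 29: shifted 0 elements -> [23, 27, 28, 29, 24]
Insert 24: shifted 3 elements -> [23, 24, 27, 28, 29]


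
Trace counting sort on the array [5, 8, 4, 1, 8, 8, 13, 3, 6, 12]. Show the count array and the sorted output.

Count array: [0, 1, 0, 1, 1, 1, 1, 0, 3, 0, 0, 0, 1, 1]
(count[i] = number of elements equal to i)
Cumulative count: [0, 1, 1, 2, 3, 4, 5, 5, 8, 8, 8, 8, 9, 10]
Sorted: [1, 3, 4, 5, 6, 8, 8, 8, 12, 13]


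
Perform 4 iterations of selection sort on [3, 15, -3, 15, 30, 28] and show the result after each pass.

Pass 1: Select minimum -3 at index 2, swap -> [-3, 15, 3, 15, 30, 28]
Pass 2: Select minimum 3 at index 2, swap -> [-3, 3, 15, 15, 30, 28]
Pass 3: Select minimum 15 at index 2, swap -> [-3, 3, 15, 15, 30, 28]
Pass 4: Select minimum 15 at index 3, swap -> [-3, 3, 15, 15, 30, 28]


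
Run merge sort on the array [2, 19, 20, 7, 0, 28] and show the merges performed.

Divide and conquer:
  Merge [19] + [20] -> [19, 20]
  Merge [2] + [19, 20] -> [2, 19, 20]
  Merge [0] + [28] -> [0, 28]
  Merge [7] + [0, 28] -> [0, 7, 28]
  Merge [2, 19, 20] + [0, 7, 28] -> [0, 2, 7, 19, 20, 28]


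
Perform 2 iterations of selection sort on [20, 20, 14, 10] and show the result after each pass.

Pass 1: Select minimum 10 at index 3, swap -> [10, 20, 14, 20]
Pass 2: Select minimum 14 at index 2, swap -> [10, 14, 20, 20]


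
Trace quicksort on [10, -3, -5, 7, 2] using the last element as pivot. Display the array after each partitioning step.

Partition 1: pivot=2 at index 2 -> [-3, -5, 2, 7, 10]
Partition 2: pivot=-5 at index 0 -> [-5, -3, 2, 7, 10]
Partition 3: pivot=10 at index 4 -> [-5, -3, 2, 7, 10]


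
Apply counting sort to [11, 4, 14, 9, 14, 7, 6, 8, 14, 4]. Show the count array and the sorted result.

Count array: [0, 0, 0, 0, 2, 0, 1, 1, 1, 1, 0, 1, 0, 0, 3]
(count[i] = number of elements equal to i)
Cumulative count: [0, 0, 0, 0, 2, 2, 3, 4, 5, 6, 6, 7, 7, 7, 10]
Sorted: [4, 4, 6, 7, 8, 9, 11, 14, 14, 14]


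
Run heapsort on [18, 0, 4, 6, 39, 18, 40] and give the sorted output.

Build heap: [40, 39, 18, 6, 0, 18, 4]
Extract 40: [39, 6, 18, 4, 0, 18, 40]
Extract 39: [18, 6, 18, 4, 0, 39, 40]
Extract 18: [18, 6, 0, 4, 18, 39, 40]
Extract 18: [6, 4, 0, 18, 18, 39, 40]
Extract 6: [4, 0, 6, 18, 18, 39, 40]
Extract 4: [0, 4, 6, 18, 18, 39, 40]


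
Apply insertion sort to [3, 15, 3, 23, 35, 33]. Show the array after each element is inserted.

First element 3 is already 'sorted'
Insert 15: shifted 0 elements -> [3, 15, 3, 23, 35, 33]
Insert 3: shifted 1 elements -> [3, 3, 15, 23, 35, 33]
Insert 23: shifted 0 elements -> [3, 3, 15, 23, 35, 33]
Insert 35: shifted 0 elements -> [3, 3, 15, 23, 35, 33]
Insert 33: shifted 1 elements -> [3, 3, 15, 23, 33, 35]


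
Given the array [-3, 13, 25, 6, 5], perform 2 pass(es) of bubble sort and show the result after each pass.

After pass 1: [-3, 13, 6, 5, 25] (2 swaps)
After pass 2: [-3, 6, 5, 13, 25] (2 swaps)
Total swaps: 4


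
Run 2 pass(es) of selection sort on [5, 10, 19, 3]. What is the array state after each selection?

Pass 1: Select minimum 3 at index 3, swap -> [3, 10, 19, 5]
Pass 2: Select minimum 5 at index 3, swap -> [3, 5, 19, 10]


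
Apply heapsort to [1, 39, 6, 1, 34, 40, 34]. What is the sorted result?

Build heap: [40, 39, 34, 1, 34, 6, 1]
Extract 40: [39, 34, 34, 1, 1, 6, 40]
Extract 39: [34, 6, 34, 1, 1, 39, 40]
Extract 34: [34, 6, 1, 1, 34, 39, 40]
Extract 34: [6, 1, 1, 34, 34, 39, 40]
Extract 6: [1, 1, 6, 34, 34, 39, 40]
Extract 1: [1, 1, 6, 34, 34, 39, 40]


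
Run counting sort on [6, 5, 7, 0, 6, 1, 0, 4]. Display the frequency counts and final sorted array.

Count array: [2, 1, 0, 0, 1, 1, 2, 1]
(count[i] = number of elements equal to i)
Cumulative count: [2, 3, 3, 3, 4, 5, 7, 8]
Sorted: [0, 0, 1, 4, 5, 6, 6, 7]


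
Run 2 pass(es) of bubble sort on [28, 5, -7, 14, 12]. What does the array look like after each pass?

After pass 1: [5, -7, 14, 12, 28] (4 swaps)
After pass 2: [-7, 5, 12, 14, 28] (2 swaps)
Total swaps: 6


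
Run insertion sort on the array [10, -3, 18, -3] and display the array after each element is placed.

First element 10 is already 'sorted'
Insert -3: shifted 1 elements -> [-3, 10, 18, -3]
Insert 18: shifted 0 elements -> [-3, 10, 18, -3]
Insert -3: shifted 2 elements -> [-3, -3, 10, 18]


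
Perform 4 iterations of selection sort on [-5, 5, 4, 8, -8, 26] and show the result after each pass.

Pass 1: Select minimum -8 at index 4, swap -> [-8, 5, 4, 8, -5, 26]
Pass 2: Select minimum -5 at index 4, swap -> [-8, -5, 4, 8, 5, 26]
Pass 3: Select minimum 4 at index 2, swap -> [-8, -5, 4, 8, 5, 26]
Pass 4: Select minimum 5 at index 4, swap -> [-8, -5, 4, 5, 8, 26]


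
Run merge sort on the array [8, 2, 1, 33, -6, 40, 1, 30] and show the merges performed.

Divide and conquer:
  Merge [8] + [2] -> [2, 8]
  Merge [1] + [33] -> [1, 33]
  Merge [2, 8] + [1, 33] -> [1, 2, 8, 33]
  Merge [-6] + [40] -> [-6, 40]
  Merge [1] + [30] -> [1, 30]
  Merge [-6, 40] + [1, 30] -> [-6, 1, 30, 40]
  Merge [1, 2, 8, 33] + [-6, 1, 30, 40] -> [-6, 1, 1, 2, 8, 30, 33, 40]


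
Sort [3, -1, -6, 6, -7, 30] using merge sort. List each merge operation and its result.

Divide and conquer:
  Merge [-1] + [-6] -> [-6, -1]
  Merge [3] + [-6, -1] -> [-6, -1, 3]
  Merge [-7] + [30] -> [-7, 30]
  Merge [6] + [-7, 30] -> [-7, 6, 30]
  Merge [-6, -1, 3] + [-7, 6, 30] -> [-7, -6, -1, 3, 6, 30]


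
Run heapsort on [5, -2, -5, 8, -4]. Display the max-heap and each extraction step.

Build heap: [8, 5, -5, -2, -4]
Extract 8: [5, -2, -5, -4, 8]
Extract 5: [-2, -4, -5, 5, 8]
Extract -2: [-4, -5, -2, 5, 8]
Extract -4: [-5, -4, -2, 5, 8]


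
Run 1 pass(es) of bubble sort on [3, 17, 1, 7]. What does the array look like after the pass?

After pass 1: [3, 1, 7, 17] (2 swaps)
Total swaps: 2


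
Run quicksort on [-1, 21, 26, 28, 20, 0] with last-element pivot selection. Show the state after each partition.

Partition 1: pivot=0 at index 1 -> [-1, 0, 26, 28, 20, 21]
Partition 2: pivot=21 at index 3 -> [-1, 0, 20, 21, 26, 28]
Partition 3: pivot=28 at index 5 -> [-1, 0, 20, 21, 26, 28]


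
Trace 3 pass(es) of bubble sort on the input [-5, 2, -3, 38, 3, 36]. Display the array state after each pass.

After pass 1: [-5, -3, 2, 3, 36, 38] (3 swaps)
After pass 2: [-5, -3, 2, 3, 36, 38] (0 swaps)
After pass 3: [-5, -3, 2, 3, 36, 38] (0 swaps)
Total swaps: 3


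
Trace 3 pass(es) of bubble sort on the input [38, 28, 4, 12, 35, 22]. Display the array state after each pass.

After pass 1: [28, 4, 12, 35, 22, 38] (5 swaps)
After pass 2: [4, 12, 28, 22, 35, 38] (3 swaps)
After pass 3: [4, 12, 22, 28, 35, 38] (1 swaps)
Total swaps: 9


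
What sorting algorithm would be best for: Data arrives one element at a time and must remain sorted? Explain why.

Best choice: Insertion sort
Reason: Insertion sort naturally handles online/streaming input by inserting each new element into sorted position


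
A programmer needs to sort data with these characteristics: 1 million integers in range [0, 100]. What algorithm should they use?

Best choice: Counting sort
Reason: O(n + k) where k=100 is small; linear time beats O(n log n)


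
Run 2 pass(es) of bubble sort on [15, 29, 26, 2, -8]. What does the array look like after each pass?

After pass 1: [15, 26, 2, -8, 29] (3 swaps)
After pass 2: [15, 2, -8, 26, 29] (2 swaps)
Total swaps: 5


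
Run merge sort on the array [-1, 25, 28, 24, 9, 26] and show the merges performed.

Divide and conquer:
  Merge [25] + [28] -> [25, 28]
  Merge [-1] + [25, 28] -> [-1, 25, 28]
  Merge [9] + [26] -> [9, 26]
  Merge [24] + [9, 26] -> [9, 24, 26]
  Merge [-1, 25, 28] + [9, 24, 26] -> [-1, 9, 24, 25, 26, 28]


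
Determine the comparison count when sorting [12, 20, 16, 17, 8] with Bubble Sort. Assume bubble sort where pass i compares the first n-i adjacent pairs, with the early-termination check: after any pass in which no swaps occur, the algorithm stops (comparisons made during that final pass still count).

Pass 1: compare adjacent pairs (0,1)..(3,4) = 4 comparison(s), 3 swap(s) -> [12, 16, 17, 8, 20]
Pass 2: compare adjacent pairs (0,1)..(2,3) = 3 comparison(s), 1 swap(s) -> [12, 16, 8, 17, 20]
Pass 3: compare adjacent pairs (0,1)..(1,2) = 2 comparison(s), 1 swap(s) -> [12, 8, 16, 17, 20]
Pass 4: compare adjacent pairs (0,1)..(0,1) = 1 comparison(s), 1 swap(s) -> [8, 12, 16, 17, 20]
Every pass made at least one swap, so all n-1 passes run.
Total comparisons: 4 + 3 + 2 + 1 = 10


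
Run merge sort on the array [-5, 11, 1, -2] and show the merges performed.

Divide and conquer:
  Merge [-5] + [11] -> [-5, 11]
  Merge [1] + [-2] -> [-2, 1]
  Merge [-5, 11] + [-2, 1] -> [-5, -2, 1, 11]


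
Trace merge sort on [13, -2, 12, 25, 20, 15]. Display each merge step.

Divide and conquer:
  Merge [-2] + [12] -> [-2, 12]
  Merge [13] + [-2, 12] -> [-2, 12, 13]
  Merge [20] + [15] -> [15, 20]
  Merge [25] + [15, 20] -> [15, 20, 25]
  Merge [-2, 12, 13] + [15, 20, 25] -> [-2, 12, 13, 15, 20, 25]


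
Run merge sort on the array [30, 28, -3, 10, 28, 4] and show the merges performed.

Divide and conquer:
  Merge [28] + [-3] -> [-3, 28]
  Merge [30] + [-3, 28] -> [-3, 28, 30]
  Merge [28] + [4] -> [4, 28]
  Merge [10] + [4, 28] -> [4, 10, 28]
  Merge [-3, 28, 30] + [4, 10, 28] -> [-3, 4, 10, 28, 28, 30]


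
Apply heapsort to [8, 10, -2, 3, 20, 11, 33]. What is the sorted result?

Build heap: [33, 20, 11, 3, 10, 8, -2]
Extract 33: [20, 10, 11, 3, -2, 8, 33]
Extract 20: [11, 10, 8, 3, -2, 20, 33]
Extract 11: [10, 3, 8, -2, 11, 20, 33]
Extract 10: [8, 3, -2, 10, 11, 20, 33]
Extract 8: [3, -2, 8, 10, 11, 20, 33]
Extract 3: [-2, 3, 8, 10, 11, 20, 33]


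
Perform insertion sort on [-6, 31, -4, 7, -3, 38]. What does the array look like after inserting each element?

First element -6 is already 'sorted'
Insert 31: shifted 0 elements -> [-6, 31, -4, 7, -3, 38]
Insert -4: shifted 1 elements -> [-6, -4, 31, 7, -3, 38]
Insert 7: shifted 1 elements -> [-6, -4, 7, 31, -3, 38]
Insert -3: shifted 2 elements -> [-6, -4, -3, 7, 31, 38]
Insert 38: shifted 0 elements -> [-6, -4, -3, 7, 31, 38]


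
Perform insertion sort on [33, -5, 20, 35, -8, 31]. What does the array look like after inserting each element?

First element 33 is already 'sorted'
Insert -5: shifted 1 elements -> [-5, 33, 20, 35, -8, 31]
Insert 20: shifted 1 elements -> [-5, 20, 33, 35, -8, 31]
Insert 35: shifted 0 elements -> [-5, 20, 33, 35, -8, 31]
Insert -8: shifted 4 elements -> [-8, -5, 20, 33, 35, 31]
Insert 31: shifted 2 elements -> [-8, -5, 20, 31, 33, 35]


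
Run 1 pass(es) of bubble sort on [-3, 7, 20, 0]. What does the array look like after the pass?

After pass 1: [-3, 7, 0, 20] (1 swaps)
Total swaps: 1


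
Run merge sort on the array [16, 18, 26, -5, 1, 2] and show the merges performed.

Divide and conquer:
  Merge [18] + [26] -> [18, 26]
  Merge [16] + [18, 26] -> [16, 18, 26]
  Merge [1] + [2] -> [1, 2]
  Merge [-5] + [1, 2] -> [-5, 1, 2]
  Merge [16, 18, 26] + [-5, 1, 2] -> [-5, 1, 2, 16, 18, 26]


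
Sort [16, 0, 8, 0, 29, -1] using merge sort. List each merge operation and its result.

Divide and conquer:
  Merge [0] + [8] -> [0, 8]
  Merge [16] + [0, 8] -> [0, 8, 16]
  Merge [29] + [-1] -> [-1, 29]
  Merge [0] + [-1, 29] -> [-1, 0, 29]
  Merge [0, 8, 16] + [-1, 0, 29] -> [-1, 0, 0, 8, 16, 29]


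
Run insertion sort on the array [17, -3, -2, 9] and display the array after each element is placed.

First element 17 is already 'sorted'
Insert -3: shifted 1 elements -> [-3, 17, -2, 9]
Insert -2: shifted 1 elements -> [-3, -2, 17, 9]
Insert 9: shifted 1 elements -> [-3, -2, 9, 17]


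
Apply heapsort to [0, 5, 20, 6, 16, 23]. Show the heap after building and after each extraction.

Build heap: [23, 16, 20, 6, 5, 0]
Extract 23: [20, 16, 0, 6, 5, 23]
Extract 20: [16, 6, 0, 5, 20, 23]
Extract 16: [6, 5, 0, 16, 20, 23]
Extract 6: [5, 0, 6, 16, 20, 23]
Extract 5: [0, 5, 6, 16, 20, 23]


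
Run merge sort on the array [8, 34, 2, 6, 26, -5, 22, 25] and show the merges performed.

Divide and conquer:
  Merge [8] + [34] -> [8, 34]
  Merge [2] + [6] -> [2, 6]
  Merge [8, 34] + [2, 6] -> [2, 6, 8, 34]
  Merge [26] + [-5] -> [-5, 26]
  Merge [22] + [25] -> [22, 25]
  Merge [-5, 26] + [22, 25] -> [-5, 22, 25, 26]
  Merge [2, 6, 8, 34] + [-5, 22, 25, 26] -> [-5, 2, 6, 8, 22, 25, 26, 34]


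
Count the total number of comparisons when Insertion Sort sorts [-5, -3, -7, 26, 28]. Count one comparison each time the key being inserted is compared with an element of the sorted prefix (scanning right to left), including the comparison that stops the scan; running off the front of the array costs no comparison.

Insert -3: -5 <= -3 (stop) = 1 comparison(s) -> [-5, -3, -7, 26, 28]
Insert -7: -3 > -7 (shift), -5 > -7 (shift), reached front = 2 comparison(s) -> [-7, -5, -3, 26, 28]
Insert 26: -3 <= 26 (stop) = 1 comparison(s) -> [-7, -5, -3, 26, 28]
Insert 28: 26 <= 28 (stop) = 1 comparison(s) -> [-7, -5, -3, 26, 28]
Total comparisons: 1 + 2 + 1 + 1 = 5


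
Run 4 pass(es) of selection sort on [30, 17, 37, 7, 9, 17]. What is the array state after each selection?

Pass 1: Select minimum 7 at index 3, swap -> [7, 17, 37, 30, 9, 17]
Pass 2: Select minimum 9 at index 4, swap -> [7, 9, 37, 30, 17, 17]
Pass 3: Select minimum 17 at index 4, swap -> [7, 9, 17, 30, 37, 17]
Pass 4: Select minimum 17 at index 5, swap -> [7, 9, 17, 17, 37, 30]


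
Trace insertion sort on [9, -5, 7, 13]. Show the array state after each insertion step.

First element 9 is already 'sorted'
Insert -5: shifted 1 elements -> [-5, 9, 7, 13]
Insert 7: shifted 1 elements -> [-5, 7, 9, 13]
Insert 13: shifted 0 elements -> [-5, 7, 9, 13]


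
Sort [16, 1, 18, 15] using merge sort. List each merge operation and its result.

Divide and conquer:
  Merge [16] + [1] -> [1, 16]
  Merge [18] + [15] -> [15, 18]
  Merge [1, 16] + [15, 18] -> [1, 15, 16, 18]


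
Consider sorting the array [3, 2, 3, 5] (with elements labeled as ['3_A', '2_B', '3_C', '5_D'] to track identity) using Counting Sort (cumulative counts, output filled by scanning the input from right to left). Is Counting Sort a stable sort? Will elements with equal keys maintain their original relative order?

Trace Counting Sort on the labeled array (the key is the number; the letter only tracks identity):
  Counts for values 0..5: [0, 0, 1, 2, 0, 1]
  Cumulative counts: [0, 0, 1, 3, 3, 4]
  Scan right to left: place 5_D at output index 3
  Scan right to left: place 3_C at output index 2
  Scan right to left: place 2_B at output index 0
  Scan right to left: place 3_A at output index 1
  Output: [2_B, 3_A, 3_C, 5_D]
Equal keys:
  value 3: originally 3_A, 3_C; after sorting 3_A, 3_C -> order preserved
All equal keys kept their original relative order. Counting Sort is stable: scanning the input right to left with decreasing cumulative counts places later duplicates at later output positions.
Answer: Stable


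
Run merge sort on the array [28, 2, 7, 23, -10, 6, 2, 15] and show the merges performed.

Divide and conquer:
  Merge [28] + [2] -> [2, 28]
  Merge [7] + [23] -> [7, 23]
  Merge [2, 28] + [7, 23] -> [2, 7, 23, 28]
  Merge [-10] + [6] -> [-10, 6]
  Merge [2] + [15] -> [2, 15]
  Merge [-10, 6] + [2, 15] -> [-10, 2, 6, 15]
  Merge [2, 7, 23, 28] + [-10, 2, 6, 15] -> [-10, 2, 2, 6, 7, 15, 23, 28]


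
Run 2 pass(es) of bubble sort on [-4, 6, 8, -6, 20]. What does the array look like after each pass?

After pass 1: [-4, 6, -6, 8, 20] (1 swaps)
After pass 2: [-4, -6, 6, 8, 20] (1 swaps)
Total swaps: 2


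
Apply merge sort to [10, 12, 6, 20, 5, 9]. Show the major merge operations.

Divide and conquer:
  Merge [12] + [6] -> [6, 12]
  Merge [10] + [6, 12] -> [6, 10, 12]
  Merge [5] + [9] -> [5, 9]
  Merge [20] + [5, 9] -> [5, 9, 20]
  Merge [6, 10, 12] + [5, 9, 20] -> [5, 6, 9, 10, 12, 20]


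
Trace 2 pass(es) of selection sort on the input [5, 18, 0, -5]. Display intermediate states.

Pass 1: Select minimum -5 at index 3, swap -> [-5, 18, 0, 5]
Pass 2: Select minimum 0 at index 2, swap -> [-5, 0, 18, 5]


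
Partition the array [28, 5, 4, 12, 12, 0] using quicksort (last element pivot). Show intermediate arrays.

Partition 1: pivot=0 at index 0 -> [0, 5, 4, 12, 12, 28]
Partition 2: pivot=28 at index 5 -> [0, 5, 4, 12, 12, 28]
Partition 3: pivot=12 at index 4 -> [0, 5, 4, 12, 12, 28]
Partition 4: pivot=12 at index 3 -> [0, 5, 4, 12, 12, 28]
Partition 5: pivot=4 at index 1 -> [0, 4, 5, 12, 12, 28]


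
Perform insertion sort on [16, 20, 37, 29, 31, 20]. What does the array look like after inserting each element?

First element 16 is already 'sorted'
Insert 20: shifted 0 elements -> [16, 20, 37, 29, 31, 20]
Insert 37: shifted 0 elements -> [16, 20, 37, 29, 31, 20]
Insert 29: shifted 1 elements -> [16, 20, 29, 37, 31, 20]
Insert 31: shifted 1 elements -> [16, 20, 29, 31, 37, 20]
Insert 20: shifted 3 elements -> [16, 20, 20, 29, 31, 37]


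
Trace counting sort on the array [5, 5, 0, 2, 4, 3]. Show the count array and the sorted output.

Count array: [1, 0, 1, 1, 1, 2]
(count[i] = number of elements equal to i)
Cumulative count: [1, 1, 2, 3, 4, 6]
Sorted: [0, 2, 3, 4, 5, 5]


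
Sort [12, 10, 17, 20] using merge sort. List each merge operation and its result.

Divide and conquer:
  Merge [12] + [10] -> [10, 12]
  Merge [17] + [20] -> [17, 20]
  Merge [10, 12] + [17, 20] -> [10, 12, 17, 20]


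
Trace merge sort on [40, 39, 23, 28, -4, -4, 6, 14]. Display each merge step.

Divide and conquer:
  Merge [40] + [39] -> [39, 40]
  Merge [23] + [28] -> [23, 28]
  Merge [39, 40] + [23, 28] -> [23, 28, 39, 40]
  Merge [-4] + [-4] -> [-4, -4]
  Merge [6] + [14] -> [6, 14]
  Merge [-4, -4] + [6, 14] -> [-4, -4, 6, 14]
  Merge [23, 28, 39, 40] + [-4, -4, 6, 14] -> [-4, -4, 6, 14, 23, 28, 39, 40]


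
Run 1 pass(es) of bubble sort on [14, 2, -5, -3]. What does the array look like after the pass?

After pass 1: [2, -5, -3, 14] (3 swaps)
Total swaps: 3


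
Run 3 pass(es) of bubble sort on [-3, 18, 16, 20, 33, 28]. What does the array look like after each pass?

After pass 1: [-3, 16, 18, 20, 28, 33] (2 swaps)
After pass 2: [-3, 16, 18, 20, 28, 33] (0 swaps)
After pass 3: [-3, 16, 18, 20, 28, 33] (0 swaps)
Total swaps: 2


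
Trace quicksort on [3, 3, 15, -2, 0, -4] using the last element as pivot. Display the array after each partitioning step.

Partition 1: pivot=-4 at index 0 -> [-4, 3, 15, -2, 0, 3]
Partition 2: pivot=3 at index 4 -> [-4, 3, -2, 0, 3, 15]
Partition 3: pivot=0 at index 2 -> [-4, -2, 0, 3, 3, 15]


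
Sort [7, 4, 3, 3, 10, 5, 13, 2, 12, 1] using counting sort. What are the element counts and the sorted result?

Count array: [0, 1, 1, 2, 1, 1, 0, 1, 0, 0, 1, 0, 1, 1]
(count[i] = number of elements equal to i)
Cumulative count: [0, 1, 2, 4, 5, 6, 6, 7, 7, 7, 8, 8, 9, 10]
Sorted: [1, 2, 3, 3, 4, 5, 7, 10, 12, 13]


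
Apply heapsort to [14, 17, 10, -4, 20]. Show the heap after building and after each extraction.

Build heap: [20, 17, 10, -4, 14]
Extract 20: [17, 14, 10, -4, 20]
Extract 17: [14, -4, 10, 17, 20]
Extract 14: [10, -4, 14, 17, 20]
Extract 10: [-4, 10, 14, 17, 20]


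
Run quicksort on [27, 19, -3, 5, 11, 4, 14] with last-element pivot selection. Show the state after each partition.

Partition 1: pivot=14 at index 4 -> [-3, 5, 11, 4, 14, 19, 27]
Partition 2: pivot=4 at index 1 -> [-3, 4, 11, 5, 14, 19, 27]
Partition 3: pivot=5 at index 2 -> [-3, 4, 5, 11, 14, 19, 27]
Partition 4: pivot=27 at index 6 -> [-3, 4, 5, 11, 14, 19, 27]


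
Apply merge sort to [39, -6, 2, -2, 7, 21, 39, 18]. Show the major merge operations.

Divide and conquer:
  Merge [39] + [-6] -> [-6, 39]
  Merge [2] + [-2] -> [-2, 2]
  Merge [-6, 39] + [-2, 2] -> [-6, -2, 2, 39]
  Merge [7] + [21] -> [7, 21]
  Merge [39] + [18] -> [18, 39]
  Merge [7, 21] + [18, 39] -> [7, 18, 21, 39]
  Merge [-6, -2, 2, 39] + [7, 18, 21, 39] -> [-6, -2, 2, 7, 18, 21, 39, 39]


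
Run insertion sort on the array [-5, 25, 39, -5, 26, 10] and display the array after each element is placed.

First element -5 is already 'sorted'
Insert 25: shifted 0 elements -> [-5, 25, 39, -5, 26, 10]
Insert 39: shifted 0 elements -> [-5, 25, 39, -5, 26, 10]
Insert -5: shifted 2 elements -> [-5, -5, 25, 39, 26, 10]
Insert 26: shifted 1 elements -> [-5, -5, 25, 26, 39, 10]
Insert 10: shifted 3 elements -> [-5, -5, 10, 25, 26, 39]


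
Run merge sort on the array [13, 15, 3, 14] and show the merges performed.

Divide and conquer:
  Merge [13] + [15] -> [13, 15]
  Merge [3] + [14] -> [3, 14]
  Merge [13, 15] + [3, 14] -> [3, 13, 14, 15]


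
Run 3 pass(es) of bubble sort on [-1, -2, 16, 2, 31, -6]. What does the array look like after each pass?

After pass 1: [-2, -1, 2, 16, -6, 31] (3 swaps)
After pass 2: [-2, -1, 2, -6, 16, 31] (1 swaps)
After pass 3: [-2, -1, -6, 2, 16, 31] (1 swaps)
Total swaps: 5
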